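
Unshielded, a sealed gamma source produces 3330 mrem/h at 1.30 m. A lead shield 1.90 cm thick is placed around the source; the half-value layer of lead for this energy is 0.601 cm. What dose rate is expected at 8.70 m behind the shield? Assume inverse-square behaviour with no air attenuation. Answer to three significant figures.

8.31 mrem/h

Distance alone: 3330 × (1.30/8.70)² = 3330 × 0.02233 = 74.36 mrem/h.
Shield: 1.90/0.601 = 3.161 half-value layers → attenuation 2^(−3.161) = 0.1118.
Combined: 74.36 × 0.1118 = 8.313 mrem/h.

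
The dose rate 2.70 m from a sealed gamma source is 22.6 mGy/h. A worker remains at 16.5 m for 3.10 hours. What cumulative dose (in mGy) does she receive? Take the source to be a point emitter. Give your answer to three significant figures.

1.88 mGy

Using I₁d₁² = I₂d₂², rate at 16.5 m:
(2.70/16.5)² = 0.02678, so 22.6 × 0.02678 = 0.6052 mGy/h.
Dose = rate × time = 0.6052 mGy/h × 3.100 h = 1.876 mGy.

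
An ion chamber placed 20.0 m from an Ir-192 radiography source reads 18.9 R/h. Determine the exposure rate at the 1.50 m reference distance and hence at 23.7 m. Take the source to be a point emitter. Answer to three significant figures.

3360 R/h; 13.5 R/h

Applying the 1/r² law,
At 1.50 m: 18.9 × (20.0/1.50)² = 18.9 × 177.8 = 3360 R/h
At 23.7 m: (1.50/23.7)² = 0.004006, so 3360 × 0.004006 = 13.46 R/h.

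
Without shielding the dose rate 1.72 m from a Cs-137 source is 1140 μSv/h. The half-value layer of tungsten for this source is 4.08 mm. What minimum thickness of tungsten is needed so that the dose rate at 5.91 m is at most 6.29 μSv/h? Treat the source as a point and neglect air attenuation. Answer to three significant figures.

16.1 mm

At 5.91 m, distance alone gives 1140 × (1.72/5.91)² = 1140 × 0.08470 = 96.56 μSv/h.
Further attenuation needed: 96.56/6.29 = 15.35.
n = log₂(15.35) = 3.940 half-value layers.
Thickness = 3.940 × 4.08 mm = 16.08 mm.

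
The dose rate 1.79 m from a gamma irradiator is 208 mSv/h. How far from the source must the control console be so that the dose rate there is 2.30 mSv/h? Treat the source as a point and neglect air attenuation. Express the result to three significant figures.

Applying the 1/r² law, d₂ = d₁·√(I₁/I₂).
I₁/I₂ = 208/2.30 = 90.43, so d₂ = 1.79 × √90.43 = 17.02 m.

17.0 m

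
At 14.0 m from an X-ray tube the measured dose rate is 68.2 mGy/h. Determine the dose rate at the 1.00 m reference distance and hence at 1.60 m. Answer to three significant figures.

Applying the 1/r² law,
At 1.00 m: (14.0/1.00)² = 196.0, so 68.2 × 196.0 = 13370 mGy/h
At 1.60 m: (1.00/1.60)² = 0.3906, so 13370 × 0.3906 = 5222 mGy/h.

13400 mGy/h; 5220 mGy/h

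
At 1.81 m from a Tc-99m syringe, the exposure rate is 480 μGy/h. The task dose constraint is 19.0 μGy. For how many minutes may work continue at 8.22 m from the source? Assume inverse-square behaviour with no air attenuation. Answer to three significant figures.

49.0 min

Intensity scales as (d₁/d₂)², so rate at 8.22 m:
(1.81/8.22)² = 0.04849, so 480 × 0.04849 = 23.28 μGy/h.
Stay time = 19.0 μGy ÷ 23.28 μGy/h = 0.8162 h = 48.97 min.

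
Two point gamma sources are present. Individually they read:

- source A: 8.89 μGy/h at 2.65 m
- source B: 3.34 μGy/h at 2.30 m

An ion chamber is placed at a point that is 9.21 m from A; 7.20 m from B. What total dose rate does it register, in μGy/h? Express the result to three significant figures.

Each source contributes Iᵢ·(dᵢ/rᵢ)²; contributions add.
A: 8.89 × (2.65/9.21)² = 0.7360 μGy/h
B: 3.34 × (2.30/7.20)² = 0.3408 μGy/h
Total = 0.7360 + 0.3408 = 1.077 μGy/h.

1.08 μGy/h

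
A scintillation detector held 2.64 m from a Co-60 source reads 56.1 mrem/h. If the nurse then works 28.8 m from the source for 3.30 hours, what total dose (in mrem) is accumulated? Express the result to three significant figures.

Applying the 1/r² law, rate at 28.8 m:
(2.64/28.8)² = 0.008403, so 56.1 × 0.008403 = 0.4714 mrem/h.
Dose = rate × time = 0.4714 mrem/h × 3.300 h = 1.556 mrem.

1.56 mrem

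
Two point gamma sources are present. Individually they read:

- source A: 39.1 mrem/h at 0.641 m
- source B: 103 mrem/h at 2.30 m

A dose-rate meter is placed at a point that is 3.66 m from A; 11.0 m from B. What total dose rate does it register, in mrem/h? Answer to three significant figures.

5.70 mrem/h

By superposition, sum each source's inverse-square contribution:
A: 39.1 × (0.641/3.66)² = 1.199 mrem/h
B: 103 × (2.30/11.0)² = 4.503 mrem/h
Total = 1.199 + 4.503 = 5.702 mrem/h.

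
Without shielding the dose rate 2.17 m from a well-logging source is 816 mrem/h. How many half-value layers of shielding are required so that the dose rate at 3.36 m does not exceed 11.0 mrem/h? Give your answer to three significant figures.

At 3.36 m, distance alone gives (2.17/3.36)² = 0.4171, so 816 × 0.4171 = 340.4 mrem/h.
Further attenuation needed: 340.4/11.0 = 30.95.
n = log₂(30.95) = 4.952 half-value layers.

4.95 half-value layers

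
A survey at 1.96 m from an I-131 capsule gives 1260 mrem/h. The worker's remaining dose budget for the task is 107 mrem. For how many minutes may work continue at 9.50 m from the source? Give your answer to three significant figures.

Applying the 1/r² law, rate at 9.50 m:
1260 × (1.96/9.50)² = 1260 × 0.04257 = 53.64 mrem/h.
Stay time = 107 mrem ÷ 53.64 mrem/h = 1.995 h = 119.7 min.

120 min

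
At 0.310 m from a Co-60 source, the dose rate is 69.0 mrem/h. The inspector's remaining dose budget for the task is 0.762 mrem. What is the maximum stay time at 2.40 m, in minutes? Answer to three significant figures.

39.7 min

Since intensity falls as 1/r², rate at 2.40 m:
69.0 × (0.310/2.40)² = 69.0 × 0.01668 = 1.151 mrem/h.
Stay time = 0.762 mrem ÷ 1.151 mrem/h = 0.6620 h = 39.72 min.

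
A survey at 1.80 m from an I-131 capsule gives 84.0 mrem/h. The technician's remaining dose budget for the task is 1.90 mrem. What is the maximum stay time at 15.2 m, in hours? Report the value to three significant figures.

1.61 h

Since intensity falls as 1/r², rate at 15.2 m:
(1.80/15.2)² = 0.01402, so 84.0 × 0.01402 = 1.178 mrem/h.
Stay time = 1.90 mrem ÷ 1.178 mrem/h = 1.613 h.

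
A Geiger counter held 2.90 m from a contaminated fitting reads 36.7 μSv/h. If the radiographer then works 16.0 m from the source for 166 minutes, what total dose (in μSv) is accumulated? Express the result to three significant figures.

Applying the 1/r² law, rate at 16.0 m:
36.7 × (2.90/16.0)² = 36.7 × 0.03285 = 1.206 μSv/h.
Dose = rate × time = 1.206 μSv/h × 2.767 h = 3.337 μSv.

3.34 μSv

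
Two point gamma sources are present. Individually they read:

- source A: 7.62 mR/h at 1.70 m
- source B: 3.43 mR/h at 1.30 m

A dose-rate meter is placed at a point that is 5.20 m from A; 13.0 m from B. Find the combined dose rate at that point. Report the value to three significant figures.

Each source contributes Iᵢ·(dᵢ/rᵢ)²; contributions add.
A: 7.62 × (1.70/5.20)² = 0.8144 mR/h
B: 3.43 × (1.30/13.0)² = 0.03430 mR/h
Total = 0.8144 + 0.03430 = 0.8487 mR/h.

0.849 mR/h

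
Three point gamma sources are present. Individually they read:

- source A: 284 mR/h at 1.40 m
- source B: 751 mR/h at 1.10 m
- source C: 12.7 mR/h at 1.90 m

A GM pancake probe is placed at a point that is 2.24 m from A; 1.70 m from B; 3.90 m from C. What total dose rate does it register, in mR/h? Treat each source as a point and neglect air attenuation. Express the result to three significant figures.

428 mR/h

By superposition, sum each source's inverse-square contribution:
A: 284 × (1.40/2.24)² = 110.9 mR/h
B: 751 × (1.10/1.70)² = 314.4 mR/h
C: 12.7 × (1.90/3.90)² = 3.014 mR/h
Total = 110.9 + 314.4 + 3.014 = 428.3 mR/h.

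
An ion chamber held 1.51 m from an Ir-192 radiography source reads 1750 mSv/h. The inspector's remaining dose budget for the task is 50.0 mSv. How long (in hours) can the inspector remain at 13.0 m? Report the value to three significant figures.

2.12 h

Intensity scales as (d₁/d₂)², so rate at 13.0 m:
1750 × (1.51/13.0)² = 1750 × 0.01349 = 23.61 mSv/h.
Stay time = 50.0 mSv ÷ 23.61 mSv/h = 2.118 h.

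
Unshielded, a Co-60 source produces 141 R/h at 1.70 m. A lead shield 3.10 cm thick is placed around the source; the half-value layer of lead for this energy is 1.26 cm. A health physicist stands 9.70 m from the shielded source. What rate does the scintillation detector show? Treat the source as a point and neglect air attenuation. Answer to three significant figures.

0.787 R/h

Distance alone: 141 × (1.70/9.70)² = 141 × 0.03072 = 4.332 R/h.
Shield: 3.10/1.26 = 2.460 half-value layers → attenuation 2^(−2.460) = 0.1817.
Combined: 4.332 × 0.1817 = 0.7871 R/h.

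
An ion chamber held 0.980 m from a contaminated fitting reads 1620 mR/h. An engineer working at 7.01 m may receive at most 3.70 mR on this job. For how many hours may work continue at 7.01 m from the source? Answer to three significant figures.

0.117 h

Since intensity falls as 1/r², rate at 7.01 m:
1620 × (0.980/7.01)² = 1620 × 0.01954 = 31.65 mR/h.
Stay time = 3.70 mR ÷ 31.65 mR/h = 0.1169 h.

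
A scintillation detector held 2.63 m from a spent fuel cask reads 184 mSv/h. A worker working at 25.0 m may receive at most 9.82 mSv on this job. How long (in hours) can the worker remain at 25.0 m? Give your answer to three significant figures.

4.82 h

By the inverse-square law, rate at 25.0 m:
184 × (2.63/25.0)² = 184 × 0.01107 = 2.037 mSv/h.
Stay time = 9.82 mSv ÷ 2.037 mSv/h = 4.821 h.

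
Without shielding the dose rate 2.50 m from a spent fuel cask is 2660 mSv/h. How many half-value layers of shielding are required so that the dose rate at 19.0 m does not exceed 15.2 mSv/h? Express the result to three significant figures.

1.60 half-value layers

At 19.0 m, distance alone gives (2.50/19.0)² = 0.01731, so 2660 × 0.01731 = 46.04 mSv/h.
Further attenuation needed: 46.04/15.2 = 3.029.
n = log₂(3.029) = 1.599 half-value layers.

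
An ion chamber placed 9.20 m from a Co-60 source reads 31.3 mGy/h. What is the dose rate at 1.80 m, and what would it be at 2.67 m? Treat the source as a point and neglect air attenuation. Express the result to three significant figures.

Since intensity falls as 1/r²,
At 1.80 m: 31.3 × (9.20/1.80)² = 31.3 × 26.12 = 817.6 mGy/h
At 2.67 m: (1.80/2.67)² = 0.4545, so 817.6 × 0.4545 = 371.6 mGy/h.

818 mGy/h; 372 mGy/h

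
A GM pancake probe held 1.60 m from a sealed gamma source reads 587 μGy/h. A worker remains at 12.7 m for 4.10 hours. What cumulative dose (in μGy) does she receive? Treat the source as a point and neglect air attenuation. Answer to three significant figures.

38.2 μGy

Using I₁d₁² = I₂d₂², rate at 12.7 m:
(1.60/12.7)² = 0.01587, so 587 × 0.01587 = 9.316 μGy/h.
Dose = rate × time = 9.316 μGy/h × 4.100 h = 38.20 μGy.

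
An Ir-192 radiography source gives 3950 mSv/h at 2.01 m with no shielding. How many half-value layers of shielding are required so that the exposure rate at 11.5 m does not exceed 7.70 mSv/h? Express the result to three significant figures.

At 11.5 m, distance alone gives 3950 × (2.01/11.5)² = 3950 × 0.03055 = 120.7 mSv/h.
Further attenuation needed: 120.7/7.70 = 15.68.
n = log₂(15.68) = 3.971 half-value layers.

3.97 half-value layers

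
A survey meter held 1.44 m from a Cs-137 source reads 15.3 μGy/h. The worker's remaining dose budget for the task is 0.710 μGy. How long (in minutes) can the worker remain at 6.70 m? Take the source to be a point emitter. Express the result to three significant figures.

60.3 min

By the inverse-square law, rate at 6.70 m:
(1.44/6.70)² = 0.04619, so 15.3 × 0.04619 = 0.7067 μGy/h.
Stay time = 0.710 μGy ÷ 0.7067 μGy/h = 1.005 h = 60.30 min.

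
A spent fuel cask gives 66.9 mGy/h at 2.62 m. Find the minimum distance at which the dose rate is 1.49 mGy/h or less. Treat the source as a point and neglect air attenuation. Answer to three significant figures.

17.6 m

Using I₁d₁² = I₂d₂², d₂ = d₁·√(I₁/I₂).
I₁/I₂ = 66.9/1.49 = 44.90, so d₂ = 2.62 × √44.90 = 17.56 m.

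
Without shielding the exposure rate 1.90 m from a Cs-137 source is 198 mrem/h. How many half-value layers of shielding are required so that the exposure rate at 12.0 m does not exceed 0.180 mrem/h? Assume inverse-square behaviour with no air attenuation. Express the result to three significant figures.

At 12.0 m, distance alone gives 198 × (1.90/12.0)² = 198 × 0.02507 = 4.964 mrem/h.
Further attenuation needed: 4.964/0.180 = 27.58.
n = log₂(27.58) = 4.786 half-value layers.

4.79 half-value layers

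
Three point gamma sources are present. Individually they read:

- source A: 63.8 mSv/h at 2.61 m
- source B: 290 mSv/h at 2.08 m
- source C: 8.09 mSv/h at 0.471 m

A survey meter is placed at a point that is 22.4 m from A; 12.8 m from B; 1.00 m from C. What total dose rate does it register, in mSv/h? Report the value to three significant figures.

Each source contributes Iᵢ·(dᵢ/rᵢ)²; contributions add.
A: 63.8 × (2.61/22.4)² = 0.8662 mSv/h
B: 290 × (2.08/12.8)² = 7.658 mSv/h
C: 8.09 × (0.471/1.00)² = 1.795 mSv/h
Total = 0.8662 + 7.658 + 1.795 = 10.32 mSv/h.

10.3 mSv/h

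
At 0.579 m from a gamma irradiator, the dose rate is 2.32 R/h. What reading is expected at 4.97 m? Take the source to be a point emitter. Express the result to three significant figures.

Applying the 1/r² law, the rate at 4.97 m is
(0.579/4.97)² = 0.01357, so 2.32 × 0.01357 = 0.03148 R/h.

0.0315 R/h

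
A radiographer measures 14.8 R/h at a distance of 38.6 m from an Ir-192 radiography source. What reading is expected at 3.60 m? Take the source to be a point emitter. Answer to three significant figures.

1700 R/h

Using I₁d₁² = I₂d₂², the rate at 3.60 m is
14.8 × (38.6/3.60)² = 14.8 × 115.0 = 1702 R/h.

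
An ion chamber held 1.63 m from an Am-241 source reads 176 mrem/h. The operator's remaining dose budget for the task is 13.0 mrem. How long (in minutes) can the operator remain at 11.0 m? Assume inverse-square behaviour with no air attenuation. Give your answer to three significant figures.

202 min

By the inverse-square law, rate at 11.0 m:
176 × (1.63/11.0)² = 176 × 0.02196 = 3.865 mrem/h.
Stay time = 13.0 mrem ÷ 3.865 mrem/h = 3.364 h = 201.8 min.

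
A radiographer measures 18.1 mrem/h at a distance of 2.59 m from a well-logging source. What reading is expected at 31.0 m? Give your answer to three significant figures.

0.126 mrem/h

Using I₁d₁² = I₂d₂², the rate at 31.0 m is
(2.59/31.0)² = 0.006980, so 18.1 × 0.006980 = 0.1263 mrem/h.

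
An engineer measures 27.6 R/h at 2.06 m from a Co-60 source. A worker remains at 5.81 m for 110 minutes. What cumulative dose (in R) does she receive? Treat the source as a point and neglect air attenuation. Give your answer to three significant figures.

Applying the 1/r² law, rate at 5.81 m:
27.6 × (2.06/5.81)² = 27.6 × 0.1257 = 3.469 R/h.
Dose = rate × time = 3.469 R/h × 1.833 h = 6.359 R.

6.36 R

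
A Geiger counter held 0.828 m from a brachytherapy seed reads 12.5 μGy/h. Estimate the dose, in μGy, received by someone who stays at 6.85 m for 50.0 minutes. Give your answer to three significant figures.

Applying the 1/r² law, rate at 6.85 m:
12.5 × (0.828/6.85)² = 12.5 × 0.01461 = 0.1826 μGy/h.
Dose = rate × time = 0.1826 μGy/h × 0.8333 h = 0.1522 μGy.

0.152 μGy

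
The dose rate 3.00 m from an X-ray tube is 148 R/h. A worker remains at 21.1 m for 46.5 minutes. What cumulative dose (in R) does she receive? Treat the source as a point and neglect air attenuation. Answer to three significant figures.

Intensity scales as (d₁/d₂)², so rate at 21.1 m:
148 × (3.00/21.1)² = 148 × 0.02022 = 2.993 R/h.
Dose = rate × time = 2.993 R/h × 0.7750 h = 2.320 R.

2.32 R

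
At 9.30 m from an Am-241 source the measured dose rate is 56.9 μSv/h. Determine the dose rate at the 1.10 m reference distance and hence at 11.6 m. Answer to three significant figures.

Intensity scales as (d₁/d₂)², so
At 1.10 m: 56.9 × (9.30/1.10)² = 56.9 × 71.48 = 4067 μSv/h
At 11.6 m: 4067 × (1.10/11.6)² = 4067 × 0.008992 = 36.57 μSv/h.

4070 μSv/h; 36.6 μSv/h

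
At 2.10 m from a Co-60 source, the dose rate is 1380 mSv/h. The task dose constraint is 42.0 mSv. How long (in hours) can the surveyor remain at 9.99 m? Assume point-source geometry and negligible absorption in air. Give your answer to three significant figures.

Applying the 1/r² law, rate at 9.99 m:
1380 × (2.10/9.99)² = 1380 × 0.04419 = 60.98 mSv/h.
Stay time = 42.0 mSv ÷ 60.98 mSv/h = 0.6888 h.

0.689 h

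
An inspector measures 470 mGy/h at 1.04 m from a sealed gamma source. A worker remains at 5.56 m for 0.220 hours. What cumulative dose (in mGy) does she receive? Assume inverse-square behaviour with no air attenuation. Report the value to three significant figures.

Using I₁d₁² = I₂d₂², rate at 5.56 m:
(1.04/5.56)² = 0.03499, so 470 × 0.03499 = 16.45 mGy/h.
Dose = rate × time = 16.45 mGy/h × 0.2200 h = 3.619 mGy.

3.62 mGy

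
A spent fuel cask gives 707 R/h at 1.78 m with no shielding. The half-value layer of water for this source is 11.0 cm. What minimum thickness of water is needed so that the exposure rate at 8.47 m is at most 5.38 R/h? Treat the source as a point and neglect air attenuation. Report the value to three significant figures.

At 8.47 m, distance alone gives (1.78/8.47)² = 0.04416, so 707 × 0.04416 = 31.22 R/h.
Further attenuation needed: 31.22/5.38 = 5.803.
n = log₂(5.803) = 2.537 half-value layers.
Thickness = 2.537 × 11.0 cm = 27.91 cm.

27.9 cm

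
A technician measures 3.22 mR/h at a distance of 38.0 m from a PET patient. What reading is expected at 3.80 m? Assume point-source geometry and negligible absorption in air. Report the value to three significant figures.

Intensity scales as (d₁/d₂)², so the rate at 3.80 m is
(38.0/3.80)² = 100.0, so 3.22 × 100.0 = 322.0 mR/h.

322 mR/h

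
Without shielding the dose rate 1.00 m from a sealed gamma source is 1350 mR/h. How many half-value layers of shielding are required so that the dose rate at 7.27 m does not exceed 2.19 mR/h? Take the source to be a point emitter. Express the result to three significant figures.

At 7.27 m, distance alone gives (1.00/7.27)² = 0.01892, so 1350 × 0.01892 = 25.54 mR/h.
Further attenuation needed: 25.54/2.19 = 11.66.
n = log₂(11.66) = 3.543 half-value layers.

3.54 half-value layers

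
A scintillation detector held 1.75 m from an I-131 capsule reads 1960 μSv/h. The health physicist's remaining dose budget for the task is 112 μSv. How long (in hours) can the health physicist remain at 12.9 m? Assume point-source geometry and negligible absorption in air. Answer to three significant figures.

3.11 h

Since intensity falls as 1/r², rate at 12.9 m:
(1.75/12.9)² = 0.01840, so 1960 × 0.01840 = 36.06 μSv/h.
Stay time = 112 μSv ÷ 36.06 μSv/h = 3.106 h.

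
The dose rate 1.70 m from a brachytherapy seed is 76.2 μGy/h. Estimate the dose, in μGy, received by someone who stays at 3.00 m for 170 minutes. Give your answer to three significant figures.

69.3 μGy

Applying the 1/r² law, rate at 3.00 m:
(1.70/3.00)² = 0.3211, so 76.2 × 0.3211 = 24.47 μGy/h.
Dose = rate × time = 24.47 μGy/h × 2.833 h = 69.32 μGy.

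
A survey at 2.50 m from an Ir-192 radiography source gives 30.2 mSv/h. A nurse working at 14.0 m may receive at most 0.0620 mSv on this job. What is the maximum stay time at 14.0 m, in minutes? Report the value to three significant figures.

3.86 min

Using I₁d₁² = I₂d₂², rate at 14.0 m:
30.2 × (2.50/14.0)² = 30.2 × 0.03189 = 0.9631 mSv/h.
Stay time = 0.0620 mSv ÷ 0.9631 mSv/h = 0.06438 h = 3.863 min.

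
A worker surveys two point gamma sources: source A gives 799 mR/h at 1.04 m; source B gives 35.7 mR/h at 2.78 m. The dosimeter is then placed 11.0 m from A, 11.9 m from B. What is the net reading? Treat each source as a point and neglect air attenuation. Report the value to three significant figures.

By superposition, sum each source's inverse-square contribution:
A: 799 × (1.04/11.0)² = 7.142 mR/h
B: 35.7 × (2.78/11.9)² = 1.948 mR/h
Total = 7.142 + 1.948 = 9.090 mR/h.

9.09 mR/h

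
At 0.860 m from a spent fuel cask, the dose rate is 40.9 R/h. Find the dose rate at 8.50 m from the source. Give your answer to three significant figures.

0.419 R/h

Intensity scales as (d₁/d₂)², so the rate at 8.50 m is
(0.860/8.50)² = 0.01024, so 40.9 × 0.01024 = 0.4188 R/h.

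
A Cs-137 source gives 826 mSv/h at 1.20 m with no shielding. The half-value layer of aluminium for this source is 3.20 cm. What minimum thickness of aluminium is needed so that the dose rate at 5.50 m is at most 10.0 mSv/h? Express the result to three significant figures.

6.32 cm

At 5.50 m, distance alone gives 826 × (1.20/5.50)² = 826 × 0.04760 = 39.32 mSv/h.
Further attenuation needed: 39.32/10.0 = 3.932.
n = log₂(3.932) = 1.975 half-value layers.
Thickness = 1.975 × 3.20 cm = 6.320 cm.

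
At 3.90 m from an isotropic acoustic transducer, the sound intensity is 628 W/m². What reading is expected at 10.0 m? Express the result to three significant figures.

95.5 W/m²

By the inverse-square law, the rate at 10.0 m is
628 × (3.90/10.0)² = 628 × 0.1521 = 95.52 W/m².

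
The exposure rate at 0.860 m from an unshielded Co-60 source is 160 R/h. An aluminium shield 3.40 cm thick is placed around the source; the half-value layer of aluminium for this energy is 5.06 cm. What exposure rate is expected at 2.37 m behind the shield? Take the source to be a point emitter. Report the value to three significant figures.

13.2 R/h

Distance alone: (0.860/2.37)² = 0.1317, so 160 × 0.1317 = 21.07 R/h.
Shield: 3.40/5.06 = 0.6719 half-value layers → attenuation 2^(−0.6719) = 0.6277.
Combined: 21.07 × 0.6277 = 13.23 R/h.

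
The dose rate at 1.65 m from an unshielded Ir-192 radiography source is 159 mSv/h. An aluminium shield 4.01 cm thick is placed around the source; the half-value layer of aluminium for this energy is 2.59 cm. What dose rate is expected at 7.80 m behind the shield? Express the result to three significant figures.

2.43 mSv/h

Distance alone: 159 × (1.65/7.80)² = 159 × 0.04475 = 7.115 mSv/h.
Shield: 4.01/2.59 = 1.548 half-value layers → attenuation 2^(−1.548) = 0.3420.
Combined: 7.115 × 0.3420 = 2.433 mSv/h.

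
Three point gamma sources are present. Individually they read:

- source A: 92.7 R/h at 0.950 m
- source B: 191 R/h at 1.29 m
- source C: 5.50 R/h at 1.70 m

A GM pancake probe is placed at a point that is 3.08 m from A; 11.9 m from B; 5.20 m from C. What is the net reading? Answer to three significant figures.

11.7 R/h

By superposition, sum each source's inverse-square contribution:
A: 92.7 × (0.950/3.08)² = 8.819 R/h
B: 191 × (1.29/11.9)² = 2.244 R/h
C: 5.50 × (1.70/5.20)² = 0.5878 R/h
Total = 8.819 + 2.244 + 0.5878 = 11.65 R/h.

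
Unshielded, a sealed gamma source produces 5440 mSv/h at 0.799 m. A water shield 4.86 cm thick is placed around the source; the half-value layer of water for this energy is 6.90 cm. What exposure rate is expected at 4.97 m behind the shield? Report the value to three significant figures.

86.3 mSv/h

Distance alone: (0.799/4.97)² = 0.02585, so 5440 × 0.02585 = 140.6 mSv/h.
Shield: 4.86/6.90 = 0.7043 half-value layers → attenuation 2^(−0.7043) = 0.6137.
Combined: 140.6 × 0.6137 = 86.29 mSv/h.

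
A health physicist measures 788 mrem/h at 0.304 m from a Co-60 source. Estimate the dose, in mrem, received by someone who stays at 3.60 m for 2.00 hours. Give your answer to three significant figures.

Since intensity falls as 1/r², rate at 3.60 m:
(0.304/3.60)² = 0.007131, so 788 × 0.007131 = 5.619 mrem/h.
Dose = rate × time = 5.619 mrem/h × 2.000 h = 11.24 mrem.

11.2 mrem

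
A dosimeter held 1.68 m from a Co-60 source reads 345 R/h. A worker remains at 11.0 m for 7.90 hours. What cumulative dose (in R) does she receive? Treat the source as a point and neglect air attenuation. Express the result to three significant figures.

63.6 R

Using I₁d₁² = I₂d₂², rate at 11.0 m:
(1.68/11.0)² = 0.02333, so 345 × 0.02333 = 8.049 R/h.
Dose = rate × time = 8.049 R/h × 7.900 h = 63.59 R.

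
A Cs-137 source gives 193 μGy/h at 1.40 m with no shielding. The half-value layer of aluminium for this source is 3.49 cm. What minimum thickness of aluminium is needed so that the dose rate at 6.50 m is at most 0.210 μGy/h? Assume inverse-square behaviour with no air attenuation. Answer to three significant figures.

At 6.50 m, distance alone gives (1.40/6.50)² = 0.04639, so 193 × 0.04639 = 8.953 μGy/h.
Further attenuation needed: 8.953/0.210 = 42.63.
n = log₂(42.63) = 5.414 half-value layers.
Thickness = 5.414 × 3.49 cm = 18.89 cm.

18.9 cm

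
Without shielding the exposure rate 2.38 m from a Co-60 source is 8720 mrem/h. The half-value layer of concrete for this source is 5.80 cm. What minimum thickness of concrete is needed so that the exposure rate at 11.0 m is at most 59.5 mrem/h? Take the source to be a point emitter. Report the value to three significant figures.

16.1 cm

At 11.0 m, distance alone gives 8720 × (2.38/11.0)² = 8720 × 0.04681 = 408.2 mrem/h.
Further attenuation needed: 408.2/59.5 = 6.861.
n = log₂(6.861) = 2.778 half-value layers.
Thickness = 2.778 × 5.80 cm = 16.11 cm.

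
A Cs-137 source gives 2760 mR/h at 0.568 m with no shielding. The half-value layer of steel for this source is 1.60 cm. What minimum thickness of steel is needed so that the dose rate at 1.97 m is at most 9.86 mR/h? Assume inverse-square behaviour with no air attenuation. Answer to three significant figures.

At 1.97 m, distance alone gives 2760 × (0.568/1.97)² = 2760 × 0.08313 = 229.4 mR/h.
Further attenuation needed: 229.4/9.86 = 23.27.
n = log₂(23.27) = 4.540 half-value layers.
Thickness = 4.540 × 1.60 cm = 7.264 cm.

7.26 cm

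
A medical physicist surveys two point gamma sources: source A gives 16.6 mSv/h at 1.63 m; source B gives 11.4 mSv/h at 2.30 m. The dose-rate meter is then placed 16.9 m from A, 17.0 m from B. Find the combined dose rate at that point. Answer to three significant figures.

Each source contributes Iᵢ·(dᵢ/rᵢ)²; contributions add.
A: 16.6 × (1.63/16.9)² = 0.1544 mSv/h
B: 11.4 × (2.30/17.0)² = 0.2087 mSv/h
Total = 0.1544 + 0.2087 = 0.3631 mSv/h.

0.363 mSv/h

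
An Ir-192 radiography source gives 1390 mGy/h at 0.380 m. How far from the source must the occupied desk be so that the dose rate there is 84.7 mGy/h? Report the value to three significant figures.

1.54 m

Since intensity falls as 1/r², d₂ = d₁·√(I₁/I₂).
I₁/I₂ = 1390/84.7 = 16.41, so d₂ = 0.380 × √16.41 = 1.539 m.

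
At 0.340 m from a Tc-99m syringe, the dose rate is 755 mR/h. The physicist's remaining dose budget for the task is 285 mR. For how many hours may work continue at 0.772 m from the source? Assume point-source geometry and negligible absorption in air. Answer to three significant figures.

1.95 h

Applying the 1/r² law, rate at 0.772 m:
(0.340/0.772)² = 0.1940, so 755 × 0.1940 = 146.5 mR/h.
Stay time = 285 mR ÷ 146.5 mR/h = 1.945 h.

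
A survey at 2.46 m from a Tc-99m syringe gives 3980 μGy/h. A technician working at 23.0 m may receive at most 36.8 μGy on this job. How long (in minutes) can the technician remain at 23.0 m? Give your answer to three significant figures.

48.5 min

By the inverse-square law, rate at 23.0 m:
(2.46/23.0)² = 0.01144, so 3980 × 0.01144 = 45.53 μGy/h.
Stay time = 36.8 μGy ÷ 45.53 μGy/h = 0.8083 h = 48.50 min.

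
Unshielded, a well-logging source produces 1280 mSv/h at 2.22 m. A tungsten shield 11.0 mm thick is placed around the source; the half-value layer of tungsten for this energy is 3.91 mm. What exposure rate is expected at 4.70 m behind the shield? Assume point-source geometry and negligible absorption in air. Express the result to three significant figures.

40.6 mSv/h

Distance alone: 1280 × (2.22/4.70)² = 1280 × 0.2231 = 285.6 mSv/h.
Shield: 11.0/3.91 = 2.813 half-value layers → attenuation 2^(−2.813) = 0.1423.
Combined: 285.6 × 0.1423 = 40.64 mSv/h.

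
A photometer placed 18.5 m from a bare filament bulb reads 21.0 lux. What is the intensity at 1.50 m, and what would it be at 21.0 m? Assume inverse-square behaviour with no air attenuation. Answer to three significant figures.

Applying the 1/r² law,
At 1.50 m: 21.0 × (18.5/1.50)² = 21.0 × 152.1 = 3194 lux
At 21.0 m: (1.50/21.0)² = 0.005102, so 3194 × 0.005102 = 16.30 lux.

3190 lux; 16.3 lux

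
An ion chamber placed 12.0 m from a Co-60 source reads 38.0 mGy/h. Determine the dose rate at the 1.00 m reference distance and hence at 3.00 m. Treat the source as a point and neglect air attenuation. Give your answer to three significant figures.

5470 mGy/h; 608 mGy/h

Intensity scales as (d₁/d₂)², so
At 1.00 m: 38.0 × (12.0/1.00)² = 38.0 × 144.0 = 5472 mGy/h
At 3.00 m: 5472 × (1.00/3.00)² = 5472 × 0.1111 = 607.9 mGy/h.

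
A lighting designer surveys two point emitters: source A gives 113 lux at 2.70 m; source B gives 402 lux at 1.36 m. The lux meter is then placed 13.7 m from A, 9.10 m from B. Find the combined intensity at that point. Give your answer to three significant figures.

13.4 lux

By superposition, sum each source's inverse-square contribution:
A: 113 × (2.70/13.7)² = 4.389 lux
B: 402 × (1.36/9.10)² = 8.979 lux
Total = 4.389 + 8.979 = 13.37 lux.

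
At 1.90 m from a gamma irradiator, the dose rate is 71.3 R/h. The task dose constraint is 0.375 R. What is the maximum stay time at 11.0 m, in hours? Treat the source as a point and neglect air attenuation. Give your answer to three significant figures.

Applying the 1/r² law, rate at 11.0 m:
71.3 × (1.90/11.0)² = 71.3 × 0.02983 = 2.127 R/h.
Stay time = 0.375 R ÷ 2.127 R/h = 0.1763 h.

0.176 h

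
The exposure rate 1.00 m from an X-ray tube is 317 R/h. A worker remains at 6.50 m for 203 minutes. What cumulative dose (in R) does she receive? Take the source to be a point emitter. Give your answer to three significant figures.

Since intensity falls as 1/r², rate at 6.50 m:
317 × (1.00/6.50)² = 317 × 0.02367 = 7.503 R/h.
Dose = rate × time = 7.503 R/h × 3.383 h = 25.38 R.

25.4 R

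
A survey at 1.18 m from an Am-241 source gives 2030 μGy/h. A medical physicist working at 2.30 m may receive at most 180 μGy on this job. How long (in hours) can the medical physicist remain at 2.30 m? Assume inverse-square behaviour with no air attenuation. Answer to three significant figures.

Since intensity falls as 1/r², rate at 2.30 m:
2030 × (1.18/2.30)² = 2030 × 0.2632 = 534.3 μGy/h.
Stay time = 180 μGy ÷ 534.3 μGy/h = 0.3369 h.

0.337 h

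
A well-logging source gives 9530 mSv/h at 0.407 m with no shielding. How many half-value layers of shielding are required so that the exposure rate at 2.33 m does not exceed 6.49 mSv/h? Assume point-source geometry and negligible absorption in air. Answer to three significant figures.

5.49 half-value layers

At 2.33 m, distance alone gives 9530 × (0.407/2.33)² = 9530 × 0.03051 = 290.8 mSv/h.
Further attenuation needed: 290.8/6.49 = 44.81.
n = log₂(44.81) = 5.486 half-value layers.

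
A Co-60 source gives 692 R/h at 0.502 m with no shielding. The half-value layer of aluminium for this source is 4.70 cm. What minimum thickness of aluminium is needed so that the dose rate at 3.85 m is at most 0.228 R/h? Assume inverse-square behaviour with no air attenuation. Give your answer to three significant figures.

At 3.85 m, distance alone gives 692 × (0.502/3.85)² = 692 × 0.01700 = 11.76 R/h.
Further attenuation needed: 11.76/0.228 = 51.58.
n = log₂(51.58) = 5.689 half-value layers.
Thickness = 5.689 × 4.70 cm = 26.74 cm.

26.7 cm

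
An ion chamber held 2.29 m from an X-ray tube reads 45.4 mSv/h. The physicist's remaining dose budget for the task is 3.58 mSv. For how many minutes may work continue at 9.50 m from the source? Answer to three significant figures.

Intensity scales as (d₁/d₂)², so rate at 9.50 m:
45.4 × (2.29/9.50)² = 45.4 × 0.05811 = 2.638 mSv/h.
Stay time = 3.58 mSv ÷ 2.638 mSv/h = 1.357 h = 81.42 min.

81.4 min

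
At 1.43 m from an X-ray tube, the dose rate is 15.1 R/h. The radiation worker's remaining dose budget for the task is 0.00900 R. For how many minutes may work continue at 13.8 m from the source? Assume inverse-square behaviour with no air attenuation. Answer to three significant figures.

3.33 min

Using I₁d₁² = I₂d₂², rate at 13.8 m:
(1.43/13.8)² = 0.01074, so 15.1 × 0.01074 = 0.1622 R/h.
Stay time = 0.00900 R ÷ 0.1622 R/h = 0.05549 h = 3.329 min.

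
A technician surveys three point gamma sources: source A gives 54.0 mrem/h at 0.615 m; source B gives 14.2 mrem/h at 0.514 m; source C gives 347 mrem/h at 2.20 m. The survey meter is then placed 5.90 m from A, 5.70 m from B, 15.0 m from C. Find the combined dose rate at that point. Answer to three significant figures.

Each source contributes Iᵢ·(dᵢ/rᵢ)²; contributions add.
A: 54.0 × (0.615/5.90)² = 0.5867 mrem/h
B: 14.2 × (0.514/5.70)² = 0.1155 mrem/h
C: 347 × (2.20/15.0)² = 7.464 mrem/h
Total = 0.5867 + 0.1155 + 7.464 = 8.166 mrem/h.

8.17 mrem/h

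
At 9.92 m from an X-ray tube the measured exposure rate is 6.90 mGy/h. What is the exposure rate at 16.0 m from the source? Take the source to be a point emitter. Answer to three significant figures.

2.65 mGy/h

Since intensity falls as 1/r², scaling from 9.92 m to 16.0 m:
(9.92/16.0)² = 0.3844, so 6.90 × 0.3844 = 2.652 mGy/h.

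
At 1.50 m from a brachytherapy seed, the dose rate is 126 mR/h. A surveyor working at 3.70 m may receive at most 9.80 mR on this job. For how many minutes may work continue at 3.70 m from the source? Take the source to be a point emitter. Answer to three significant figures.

28.4 min

Applying the 1/r² law, rate at 3.70 m:
126 × (1.50/3.70)² = 126 × 0.1644 = 20.71 mR/h.
Stay time = 9.80 mR ÷ 20.71 mR/h = 0.4732 h = 28.39 min.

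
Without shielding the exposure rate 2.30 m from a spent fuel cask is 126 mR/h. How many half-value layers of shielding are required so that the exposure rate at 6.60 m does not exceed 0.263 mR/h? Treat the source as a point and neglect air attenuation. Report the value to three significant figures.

5.86 half-value layers

At 6.60 m, distance alone gives (2.30/6.60)² = 0.1214, so 126 × 0.1214 = 15.30 mR/h.
Further attenuation needed: 15.30/0.263 = 58.17.
n = log₂(58.17) = 5.862 half-value layers.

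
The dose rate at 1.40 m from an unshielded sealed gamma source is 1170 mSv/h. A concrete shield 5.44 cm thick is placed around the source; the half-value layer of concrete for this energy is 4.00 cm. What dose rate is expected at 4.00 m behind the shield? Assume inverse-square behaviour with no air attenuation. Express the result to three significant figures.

55.8 mSv/h

Distance alone: (1.40/4.00)² = 0.1225, so 1170 × 0.1225 = 143.3 mSv/h.
Shield: 5.44/4.00 = 1.360 half-value layers → attenuation 2^(−1.360) = 0.3896.
Combined: 143.3 × 0.3896 = 55.83 mSv/h.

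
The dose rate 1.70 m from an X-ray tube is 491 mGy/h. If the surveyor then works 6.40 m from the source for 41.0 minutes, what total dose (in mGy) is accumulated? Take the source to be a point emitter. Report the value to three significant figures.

Intensity scales as (d₁/d₂)², so rate at 6.40 m:
(1.70/6.40)² = 0.07056, so 491 × 0.07056 = 34.64 mGy/h.
Dose = rate × time = 34.64 mGy/h × 0.6833 h = 23.67 mGy.

23.7 mGy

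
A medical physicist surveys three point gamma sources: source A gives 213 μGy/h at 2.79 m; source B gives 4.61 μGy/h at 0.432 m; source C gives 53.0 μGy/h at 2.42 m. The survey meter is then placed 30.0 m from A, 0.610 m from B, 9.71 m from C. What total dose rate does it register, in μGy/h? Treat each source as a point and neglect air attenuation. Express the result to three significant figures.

7.45 μGy/h

Each source contributes Iᵢ·(dᵢ/rᵢ)²; contributions add.
A: 213 × (2.79/30.0)² = 1.842 μGy/h
B: 4.61 × (0.432/0.610)² = 2.312 μGy/h
C: 53.0 × (2.42/9.71)² = 3.292 μGy/h
Total = 1.842 + 2.312 + 3.292 = 7.446 μGy/h.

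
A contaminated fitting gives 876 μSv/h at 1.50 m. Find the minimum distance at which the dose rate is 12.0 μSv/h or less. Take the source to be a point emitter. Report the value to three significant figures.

12.8 m

Applying the 1/r² law, d₂ = d₁·√(I₁/I₂).
I₁/I₂ = 876/12.0 = 73.00, so d₂ = 1.50 × √73.00 = 12.82 m.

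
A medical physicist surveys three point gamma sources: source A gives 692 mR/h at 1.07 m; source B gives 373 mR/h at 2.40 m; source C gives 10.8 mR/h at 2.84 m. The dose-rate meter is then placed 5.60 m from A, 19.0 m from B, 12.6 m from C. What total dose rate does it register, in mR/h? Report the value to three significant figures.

31.8 mR/h

Each source contributes Iᵢ·(dᵢ/rᵢ)²; contributions add.
A: 692 × (1.07/5.60)² = 25.26 mR/h
B: 373 × (2.40/19.0)² = 5.951 mR/h
C: 10.8 × (2.84/12.6)² = 0.5487 mR/h
Total = 25.26 + 5.951 + 0.5487 = 31.76 mR/h.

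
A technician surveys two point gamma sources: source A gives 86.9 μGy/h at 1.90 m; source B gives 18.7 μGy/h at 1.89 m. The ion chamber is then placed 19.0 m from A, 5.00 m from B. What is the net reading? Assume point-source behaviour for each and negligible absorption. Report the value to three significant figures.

By superposition, sum each source's inverse-square contribution:
A: 86.9 × (1.90/19.0)² = 0.8690 μGy/h
B: 18.7 × (1.89/5.00)² = 2.672 μGy/h
Total = 0.8690 + 2.672 = 3.541 μGy/h.

3.54 μGy/h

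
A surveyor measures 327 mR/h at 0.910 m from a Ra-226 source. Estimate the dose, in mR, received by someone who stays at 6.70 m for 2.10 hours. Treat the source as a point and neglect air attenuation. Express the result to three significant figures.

Applying the 1/r² law, rate at 6.70 m:
327 × (0.910/6.70)² = 327 × 0.01845 = 6.033 mR/h.
Dose = rate × time = 6.033 mR/h × 2.100 h = 12.67 mR.

12.7 mR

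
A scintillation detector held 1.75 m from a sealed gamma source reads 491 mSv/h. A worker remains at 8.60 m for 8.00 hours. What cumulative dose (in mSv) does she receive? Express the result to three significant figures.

Intensity scales as (d₁/d₂)², so rate at 8.60 m:
(1.75/8.60)² = 0.04141, so 491 × 0.04141 = 20.33 mSv/h.
Dose = rate × time = 20.33 mSv/h × 8.000 h = 162.6 mSv.

163 mSv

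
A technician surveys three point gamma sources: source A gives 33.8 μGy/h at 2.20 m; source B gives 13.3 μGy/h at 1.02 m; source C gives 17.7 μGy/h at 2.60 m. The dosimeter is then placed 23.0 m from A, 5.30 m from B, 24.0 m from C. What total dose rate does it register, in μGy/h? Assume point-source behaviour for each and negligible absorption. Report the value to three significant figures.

By superposition, sum each source's inverse-square contribution:
A: 33.8 × (2.20/23.0)² = 0.3092 μGy/h
B: 13.3 × (1.02/5.30)² = 0.4926 μGy/h
C: 17.7 × (2.60/24.0)² = 0.2077 μGy/h
Total = 0.3092 + 0.4926 + 0.2077 = 1.010 μGy/h.

1.01 μGy/h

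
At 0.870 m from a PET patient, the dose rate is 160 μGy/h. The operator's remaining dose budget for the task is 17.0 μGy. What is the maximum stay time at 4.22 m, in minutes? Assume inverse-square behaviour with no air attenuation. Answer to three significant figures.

150 min

Intensity scales as (d₁/d₂)², so rate at 4.22 m:
160 × (0.870/4.22)² = 160 × 0.04250 = 6.800 μGy/h.
Stay time = 17.0 μGy ÷ 6.800 μGy/h = 2.500 h = 150.0 min.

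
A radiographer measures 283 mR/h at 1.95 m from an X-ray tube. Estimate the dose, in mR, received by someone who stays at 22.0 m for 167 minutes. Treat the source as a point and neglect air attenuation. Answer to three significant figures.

Applying the 1/r² law, rate at 22.0 m:
(1.95/22.0)² = 0.007856, so 283 × 0.007856 = 2.223 mR/h.
Dose = rate × time = 2.223 mR/h × 2.783 h = 6.187 mR.

6.19 mR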